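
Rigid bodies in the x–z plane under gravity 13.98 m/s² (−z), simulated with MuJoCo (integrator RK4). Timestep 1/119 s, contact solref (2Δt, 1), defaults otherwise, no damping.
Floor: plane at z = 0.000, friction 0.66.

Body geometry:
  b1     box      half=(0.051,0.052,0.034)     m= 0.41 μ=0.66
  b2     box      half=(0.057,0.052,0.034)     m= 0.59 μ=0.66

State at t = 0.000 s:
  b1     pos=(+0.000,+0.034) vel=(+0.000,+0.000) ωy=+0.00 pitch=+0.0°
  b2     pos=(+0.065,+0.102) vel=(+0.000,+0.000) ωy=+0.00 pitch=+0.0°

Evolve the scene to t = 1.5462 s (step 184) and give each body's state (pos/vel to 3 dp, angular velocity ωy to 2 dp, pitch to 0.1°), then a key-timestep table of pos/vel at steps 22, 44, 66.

State at t = 1.5462 s:
  b1     pos=(+0.000,+0.034) vel=(+0.000,+0.000) ωy=+0.00 pitch=+0.0°
  b2     pos=(+0.119,+0.057) vel=(+0.000,+0.000) ωy=+0.00 pitch=+90.0°

Key-timestep trajectory:
   step    t(s)  b1.x    b1.z    b1.vx   b1.vz   b2.x    b2.z    b2.vx   b2.vz 
     22  0.1849   +0.000  +0.034  +0.000  +0.000   +0.104  +0.060  +0.505  -0.026
     44  0.3697   +0.000  +0.034  +0.000  +0.000   +0.141  +0.065  -0.038  -0.008
     66  0.5546   +0.000  +0.034  +0.000  +0.000   +0.116  +0.058  +0.099  -0.032


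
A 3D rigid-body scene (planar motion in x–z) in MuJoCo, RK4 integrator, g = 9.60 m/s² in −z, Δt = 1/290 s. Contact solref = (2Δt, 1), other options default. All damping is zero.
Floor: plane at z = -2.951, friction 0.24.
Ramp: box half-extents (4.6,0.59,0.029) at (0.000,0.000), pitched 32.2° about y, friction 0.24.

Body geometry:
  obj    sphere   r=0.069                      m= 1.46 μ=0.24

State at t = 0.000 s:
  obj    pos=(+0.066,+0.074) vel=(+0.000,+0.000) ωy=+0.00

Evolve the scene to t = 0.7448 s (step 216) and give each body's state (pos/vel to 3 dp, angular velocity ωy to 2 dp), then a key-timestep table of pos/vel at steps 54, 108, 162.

State at t = 0.7448 s:
  obj    pos=(+0.924,-0.466) vel=(+2.303,-1.450) ωy=+39.43

Key-timestep trajectory:
   step    t(s)  obj.x    obj.z    obj.vx   obj.vz 
     54  0.1862   +0.120  +0.040  +0.576  -0.363
    108  0.3724   +0.281  -0.061  +1.152  -0.725
    162  0.5586   +0.549  -0.230  +1.727  -1.088


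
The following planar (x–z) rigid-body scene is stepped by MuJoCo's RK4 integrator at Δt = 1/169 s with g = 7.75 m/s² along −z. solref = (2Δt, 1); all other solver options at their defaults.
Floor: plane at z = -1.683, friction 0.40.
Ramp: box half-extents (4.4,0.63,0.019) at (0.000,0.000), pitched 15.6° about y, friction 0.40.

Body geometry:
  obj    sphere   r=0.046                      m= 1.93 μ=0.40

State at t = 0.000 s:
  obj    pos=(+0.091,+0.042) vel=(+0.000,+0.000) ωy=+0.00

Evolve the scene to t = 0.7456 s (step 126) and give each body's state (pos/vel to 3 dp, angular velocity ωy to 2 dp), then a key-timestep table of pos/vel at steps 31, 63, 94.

State at t = 0.7456 s:
  obj    pos=(+0.490,-0.069) vel=(+1.069,-0.298) ωy=+24.12

Key-timestep trajectory:
   step    t(s)  obj.x    obj.z    obj.vx   obj.vz 
     31  0.1834   +0.115  +0.035  +0.263  -0.073
     63  0.3728   +0.191  +0.014  +0.535  -0.149
     94  0.5562   +0.313  -0.020  +0.798  -0.223


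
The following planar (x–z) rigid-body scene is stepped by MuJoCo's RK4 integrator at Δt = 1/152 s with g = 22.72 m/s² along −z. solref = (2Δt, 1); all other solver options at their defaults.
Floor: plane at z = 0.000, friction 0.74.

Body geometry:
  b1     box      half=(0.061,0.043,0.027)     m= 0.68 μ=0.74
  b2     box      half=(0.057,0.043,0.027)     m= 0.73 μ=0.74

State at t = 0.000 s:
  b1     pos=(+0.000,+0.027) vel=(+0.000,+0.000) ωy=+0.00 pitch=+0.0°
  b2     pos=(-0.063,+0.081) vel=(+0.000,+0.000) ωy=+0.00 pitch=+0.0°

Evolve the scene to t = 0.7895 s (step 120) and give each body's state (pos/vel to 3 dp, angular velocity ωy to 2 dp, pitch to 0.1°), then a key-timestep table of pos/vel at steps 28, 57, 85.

State at t = 0.7895 s:
  b1     pos=(+0.000,+0.027) vel=(+0.000,+0.000) ωy=+0.00 pitch=+0.0°
  b2     pos=(-0.202,+0.027) vel=(+0.000,+0.000) ωy=+0.00 pitch=+180.0°

Key-timestep trajectory:
   step    t(s)  b1.x    b1.z    b1.vx   b1.vz   b2.x    b2.z    b2.vx   b2.vz 
     28  0.1842   +0.000  +0.027  +0.001  +0.001   -0.082  +0.071  -0.284  -0.320
     57  0.3750   +0.000  +0.027  +0.000  +0.000   -0.139  +0.063  -0.090  +0.003
     85  0.5592   +0.000  +0.027  +0.000  +0.000   -0.167  +0.058  -0.405  -0.161


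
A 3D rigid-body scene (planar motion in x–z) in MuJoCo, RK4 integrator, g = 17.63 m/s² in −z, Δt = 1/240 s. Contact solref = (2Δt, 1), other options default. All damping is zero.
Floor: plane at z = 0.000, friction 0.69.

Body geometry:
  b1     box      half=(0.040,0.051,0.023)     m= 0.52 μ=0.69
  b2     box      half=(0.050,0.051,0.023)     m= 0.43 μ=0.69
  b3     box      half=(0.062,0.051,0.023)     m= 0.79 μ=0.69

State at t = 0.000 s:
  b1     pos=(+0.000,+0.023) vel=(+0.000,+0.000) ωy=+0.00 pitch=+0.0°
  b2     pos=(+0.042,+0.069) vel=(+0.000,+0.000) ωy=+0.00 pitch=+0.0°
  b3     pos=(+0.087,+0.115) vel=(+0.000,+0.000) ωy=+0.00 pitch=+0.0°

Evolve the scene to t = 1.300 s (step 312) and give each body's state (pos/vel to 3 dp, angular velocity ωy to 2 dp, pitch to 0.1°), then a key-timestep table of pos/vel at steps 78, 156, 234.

State at t = 1.300 s:
  b1     pos=(-0.001,+0.023) vel=(-0.001,+0.000) ωy=+0.00 pitch=+0.0°
  b2     pos=(+0.061,+0.054) vel=(-0.001,+0.000) ωy=-0.03 pitch=+56.6°
  b3     pos=(+0.126,+0.060) vel=(+0.000,+0.000) ωy=-0.02 pitch=+45.1°

Key-timestep trajectory:
   step    t(s)  b1.x    b1.z    b1.vx   b1.vz   b2.x    b2.z    b2.vx   b2.vz   b3.x    b3.z    b3.vx   b3.vz 
     78  0.3250   +0.000  +0.023  -0.001  +0.000   +0.061  +0.055  +0.000  -0.002   +0.127  +0.061  -0.001  -0.001
    156  0.6500   -0.001  +0.023  -0.001  +0.000   +0.061  +0.055  -0.001  +0.000   +0.126  +0.060  +0.000  +0.000
    234  0.9750   -0.001  +0.023  -0.001  +0.000   +0.061  +0.054  -0.001  +0.000   +0.126  +0.060  +0.000  +0.000


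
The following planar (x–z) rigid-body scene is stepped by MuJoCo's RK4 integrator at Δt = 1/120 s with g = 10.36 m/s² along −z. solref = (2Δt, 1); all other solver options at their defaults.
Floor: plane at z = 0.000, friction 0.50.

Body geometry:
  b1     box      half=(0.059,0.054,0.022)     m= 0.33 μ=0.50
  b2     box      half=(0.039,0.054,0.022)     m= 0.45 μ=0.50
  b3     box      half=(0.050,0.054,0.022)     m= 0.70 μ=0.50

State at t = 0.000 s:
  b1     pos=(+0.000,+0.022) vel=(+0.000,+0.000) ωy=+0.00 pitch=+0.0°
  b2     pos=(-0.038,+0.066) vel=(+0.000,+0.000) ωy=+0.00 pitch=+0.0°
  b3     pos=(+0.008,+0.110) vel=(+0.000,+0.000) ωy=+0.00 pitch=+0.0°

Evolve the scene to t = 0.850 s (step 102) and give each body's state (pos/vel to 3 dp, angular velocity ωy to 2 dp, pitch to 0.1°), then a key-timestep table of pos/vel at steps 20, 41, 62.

State at t = 0.850 s:
  b1     pos=(+0.000,+0.022) vel=(+0.000,+0.000) ωy=+0.00 pitch=+0.0°
  b2     pos=(-0.038,+0.066) vel=(+0.000,+0.000) ωy=+0.00 pitch=+0.0°
  b3     pos=(+0.127,+0.022) vel=(+0.000,+0.000) ωy=+0.00 pitch=+180.0°

Key-timestep trajectory:
   step    t(s)  b1.x    b1.z    b1.vx   b1.vz   b2.x    b2.z    b2.vx   b2.vz   b3.x    b3.z    b3.vx   b3.vz 
     20  0.1667   +0.000  +0.022  -0.001  +0.000   -0.038  +0.066  -0.001  +0.000   +0.024  +0.095  +0.191  -0.265
     41  0.3417   +0.000  +0.022  -0.001  +0.000   -0.038  +0.066  -0.001  +0.000   +0.054  +0.096  +0.247  -0.091
     62  0.5167   +0.000  +0.022  +0.000  +0.000   -0.038  +0.066  +0.000  +0.000   +0.115  +0.047  +0.405  -0.904


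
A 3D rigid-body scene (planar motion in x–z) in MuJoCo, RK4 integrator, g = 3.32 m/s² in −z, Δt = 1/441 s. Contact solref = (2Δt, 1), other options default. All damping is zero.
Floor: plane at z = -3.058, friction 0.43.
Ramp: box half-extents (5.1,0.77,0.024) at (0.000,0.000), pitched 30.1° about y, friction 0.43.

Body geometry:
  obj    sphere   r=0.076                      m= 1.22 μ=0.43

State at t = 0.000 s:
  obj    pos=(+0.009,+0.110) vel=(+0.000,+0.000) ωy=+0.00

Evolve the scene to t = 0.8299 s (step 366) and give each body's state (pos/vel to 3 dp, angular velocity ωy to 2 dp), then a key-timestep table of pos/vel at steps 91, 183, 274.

State at t = 0.8299 s:
  obj    pos=(+0.364,-0.095) vel=(+0.854,-0.495) ωy=+12.99

Key-timestep trajectory:
   step    t(s)  obj.x    obj.z    obj.vx   obj.vz 
     91  0.2063   +0.031  +0.098  +0.212  -0.123
    183  0.4150   +0.098  +0.059  +0.427  -0.248
    274  0.6213   +0.208  -0.005  +0.639  -0.371


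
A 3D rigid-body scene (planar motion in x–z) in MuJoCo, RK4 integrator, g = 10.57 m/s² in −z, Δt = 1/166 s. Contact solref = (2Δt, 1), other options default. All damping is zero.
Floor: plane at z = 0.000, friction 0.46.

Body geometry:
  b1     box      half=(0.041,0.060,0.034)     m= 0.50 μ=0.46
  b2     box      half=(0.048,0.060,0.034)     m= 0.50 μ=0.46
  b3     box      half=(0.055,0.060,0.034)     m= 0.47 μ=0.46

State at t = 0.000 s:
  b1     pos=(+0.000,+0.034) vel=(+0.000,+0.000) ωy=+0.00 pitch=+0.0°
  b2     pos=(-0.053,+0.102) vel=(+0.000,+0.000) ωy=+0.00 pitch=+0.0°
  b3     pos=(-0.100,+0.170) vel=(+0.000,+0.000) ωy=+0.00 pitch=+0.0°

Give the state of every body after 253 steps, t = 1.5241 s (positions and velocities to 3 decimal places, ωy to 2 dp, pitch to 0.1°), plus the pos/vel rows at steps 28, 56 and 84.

State at t = 1.5241 s:
  b1     pos=(+0.000,+0.034) vel=(+0.000,+0.000) ωy=+0.00 pitch=+0.0°
  b2     pos=(-0.099,+0.048) vel=(+0.000,+0.000) ωy=+0.00 pitch=-90.0°
  b3     pos=(-0.290,+0.034) vel=(+0.000,+0.000) ωy=+0.00 pitch=+180.0°

Key-timestep trajectory:
   step    t(s)  b1.x    b1.z    b1.vx   b1.vz   b2.x    b2.z    b2.vx   b2.vz   b3.x    b3.z    b3.vx   b3.vz 
     28  0.1687   +0.000  +0.034  +0.000  +0.000   -0.075  +0.080  -0.214  -0.452   -0.149  +0.104  -0.500  -1.022
     56  0.3373   +0.000  +0.034  +0.000  +0.000   -0.115  +0.056  -0.043  +0.014   -0.231  +0.065  -0.366  -0.025
     84  0.5060   +0.000  +0.034  +0.000  +0.000   -0.095  +0.049  +0.029  +0.062   -0.290  +0.033  +0.015  +0.037


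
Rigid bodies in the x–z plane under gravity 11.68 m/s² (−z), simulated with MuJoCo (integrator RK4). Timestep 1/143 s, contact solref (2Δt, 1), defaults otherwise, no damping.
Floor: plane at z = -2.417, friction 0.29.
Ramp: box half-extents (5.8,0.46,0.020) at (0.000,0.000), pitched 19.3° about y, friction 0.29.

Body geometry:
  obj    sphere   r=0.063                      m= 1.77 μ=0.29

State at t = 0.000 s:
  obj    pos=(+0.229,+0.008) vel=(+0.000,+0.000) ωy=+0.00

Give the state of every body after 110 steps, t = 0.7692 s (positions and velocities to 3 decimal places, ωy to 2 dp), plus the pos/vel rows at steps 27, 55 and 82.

State at t = 0.7692 s:
  obj    pos=(+0.999,-0.262) vel=(+2.002,-0.701) ωy=+33.66

Key-timestep trajectory:
   step    t(s)  obj.x    obj.z    obj.vx   obj.vz 
     27  0.1888   +0.275  -0.009  +0.492  -0.172
     55  0.3846   +0.422  -0.060  +1.001  -0.351
     82  0.5734   +0.657  -0.142  +1.492  -0.523


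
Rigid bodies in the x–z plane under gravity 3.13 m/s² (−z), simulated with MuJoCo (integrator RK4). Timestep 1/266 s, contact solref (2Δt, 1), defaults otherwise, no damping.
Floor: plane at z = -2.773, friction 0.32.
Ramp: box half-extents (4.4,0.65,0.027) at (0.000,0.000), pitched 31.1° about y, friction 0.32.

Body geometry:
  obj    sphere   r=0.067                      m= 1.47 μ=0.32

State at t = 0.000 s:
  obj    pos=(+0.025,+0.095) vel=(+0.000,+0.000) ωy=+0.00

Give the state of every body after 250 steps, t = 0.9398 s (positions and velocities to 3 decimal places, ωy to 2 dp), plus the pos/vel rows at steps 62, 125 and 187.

State at t = 0.9398 s:
  obj    pos=(+0.462,-0.169) vel=(+0.929,-0.561) ωy=+16.20

Key-timestep trajectory:
   step    t(s)  obj.x    obj.z    obj.vx   obj.vz 
     62  0.2331   +0.052  +0.079  +0.231  -0.139
    125  0.4699   +0.134  +0.029  +0.465  -0.280
    187  0.7030   +0.269  -0.053  +0.695  -0.419


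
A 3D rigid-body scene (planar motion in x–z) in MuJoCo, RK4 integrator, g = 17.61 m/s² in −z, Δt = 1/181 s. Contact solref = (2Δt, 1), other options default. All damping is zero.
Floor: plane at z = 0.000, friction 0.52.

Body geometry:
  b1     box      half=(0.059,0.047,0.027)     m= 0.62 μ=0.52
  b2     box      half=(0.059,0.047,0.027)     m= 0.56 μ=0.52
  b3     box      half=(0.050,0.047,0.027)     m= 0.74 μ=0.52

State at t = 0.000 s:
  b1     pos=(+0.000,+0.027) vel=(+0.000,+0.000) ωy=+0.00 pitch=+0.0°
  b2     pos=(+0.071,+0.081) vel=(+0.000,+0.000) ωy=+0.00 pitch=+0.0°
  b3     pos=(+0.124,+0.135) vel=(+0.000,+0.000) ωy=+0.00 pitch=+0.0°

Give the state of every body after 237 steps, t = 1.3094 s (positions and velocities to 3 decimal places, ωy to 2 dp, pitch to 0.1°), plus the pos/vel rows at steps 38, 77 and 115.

State at t = 1.3094 s:
  b1     pos=(+0.000,+0.027) vel=(+0.000,+0.000) ωy=+0.00 pitch=+0.0°
  b2     pos=(+0.130,+0.059) vel=(+0.000,+0.000) ωy=+0.00 pitch=+90.0°
  b3     pos=(+0.195,+0.050) vel=(+0.000,+0.000) ωy=+0.00 pitch=+90.0°

Key-timestep trajectory:
   step    t(s)  b1.x    b1.z    b1.vx   b1.vz   b2.x    b2.z    b2.vx   b2.vz   b3.x    b3.z    b3.vx   b3.vz 
     38  0.2099   +0.000  +0.027  +0.000  +0.000   +0.106  +0.065  +0.176  -0.012   +0.193  +0.051  +0.456  -0.237
     77  0.4254   +0.000  +0.027  +0.000  +0.000   +0.130  +0.059  -0.337  -0.103   +0.194  +0.050  +0.003  +0.019
    115  0.6354   +0.000  +0.027  +0.000  +0.000   +0.133  +0.060  -0.113  -0.044   +0.195  +0.050  +0.000  +0.000


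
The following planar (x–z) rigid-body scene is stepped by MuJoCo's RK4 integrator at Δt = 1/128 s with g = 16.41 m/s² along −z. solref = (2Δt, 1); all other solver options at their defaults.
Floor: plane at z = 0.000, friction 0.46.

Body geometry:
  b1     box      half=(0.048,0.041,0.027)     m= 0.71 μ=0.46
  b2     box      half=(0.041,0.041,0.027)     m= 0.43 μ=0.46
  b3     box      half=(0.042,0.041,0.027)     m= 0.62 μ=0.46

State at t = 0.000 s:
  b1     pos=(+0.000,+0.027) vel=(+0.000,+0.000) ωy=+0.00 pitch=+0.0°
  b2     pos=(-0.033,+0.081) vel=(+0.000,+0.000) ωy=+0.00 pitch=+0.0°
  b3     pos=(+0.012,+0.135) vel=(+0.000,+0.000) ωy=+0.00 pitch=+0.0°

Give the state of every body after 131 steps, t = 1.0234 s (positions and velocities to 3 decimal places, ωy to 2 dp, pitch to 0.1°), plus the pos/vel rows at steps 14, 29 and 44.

State at t = 1.0234 s:
  b1     pos=(+0.000,+0.027) vel=(+0.000,+0.000) ωy=+0.00 pitch=+0.0°
  b2     pos=(-0.033,+0.081) vel=(+0.000,+0.000) ωy=+0.00 pitch=+0.0°
  b3     pos=(+0.116,+0.027) vel=(+0.000,+0.000) ωy=+0.00 pitch=+180.0°

Key-timestep trajectory:
   step    t(s)  b1.x    b1.z    b1.vx   b1.vz   b2.x    b2.z    b2.vx   b2.vz   b3.x    b3.z    b3.vx   b3.vz 
     14  0.1094   +0.000  +0.027  +0.000  +0.001   -0.033  +0.081  -0.001  +0.002   +0.020  +0.132  +0.175  -0.126
     29  0.2266   +0.000  +0.027  +0.000  +0.000   -0.033  +0.081  +0.000  +0.000   +0.062  +0.093  +0.610  -0.126
     44  0.3438   +0.000  +0.027  +0.000  +0.000   -0.033  +0.081  +0.000  +0.000   +0.118  +0.021  -0.032  +0.195


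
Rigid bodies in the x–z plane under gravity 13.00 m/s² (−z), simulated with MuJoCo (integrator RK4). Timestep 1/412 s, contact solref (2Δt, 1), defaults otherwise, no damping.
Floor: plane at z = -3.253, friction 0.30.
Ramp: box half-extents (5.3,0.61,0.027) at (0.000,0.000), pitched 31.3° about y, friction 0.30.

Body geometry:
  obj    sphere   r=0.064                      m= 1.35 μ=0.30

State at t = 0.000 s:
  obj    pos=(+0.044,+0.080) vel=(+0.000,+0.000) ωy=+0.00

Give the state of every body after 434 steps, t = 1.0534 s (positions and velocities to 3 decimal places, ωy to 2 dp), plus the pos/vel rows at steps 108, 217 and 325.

State at t = 1.0534 s:
  obj    pos=(+2.331,-1.311) vel=(+4.342,-2.640) ωy=+79.39

Key-timestep trajectory:
   step    t(s)  obj.x    obj.z    obj.vx   obj.vz 
    108  0.2621   +0.186  -0.006  +1.081  -0.657
    217  0.5267   +0.616  -0.268  +2.171  -1.320
    325  0.7888   +1.327  -0.700  +3.252  -1.977


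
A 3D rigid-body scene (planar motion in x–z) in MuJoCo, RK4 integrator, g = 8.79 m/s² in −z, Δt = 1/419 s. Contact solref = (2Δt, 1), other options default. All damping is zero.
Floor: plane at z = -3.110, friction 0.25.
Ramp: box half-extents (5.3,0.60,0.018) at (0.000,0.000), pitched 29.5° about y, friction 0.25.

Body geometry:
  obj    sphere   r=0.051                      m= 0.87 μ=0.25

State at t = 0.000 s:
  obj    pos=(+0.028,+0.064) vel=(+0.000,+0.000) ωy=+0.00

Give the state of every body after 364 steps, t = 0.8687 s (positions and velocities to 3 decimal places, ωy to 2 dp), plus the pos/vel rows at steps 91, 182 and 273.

State at t = 0.8687 s:
  obj    pos=(+1.043,-0.511) vel=(+2.338,-1.323) ωy=+52.66

Key-timestep trajectory:
   step    t(s)  obj.x    obj.z    obj.vx   obj.vz 
     91  0.2172   +0.091  +0.028  +0.585  -0.331
    182  0.4344   +0.282  -0.080  +1.169  -0.661
    273  0.6516   +0.599  -0.260  +1.753  -0.992


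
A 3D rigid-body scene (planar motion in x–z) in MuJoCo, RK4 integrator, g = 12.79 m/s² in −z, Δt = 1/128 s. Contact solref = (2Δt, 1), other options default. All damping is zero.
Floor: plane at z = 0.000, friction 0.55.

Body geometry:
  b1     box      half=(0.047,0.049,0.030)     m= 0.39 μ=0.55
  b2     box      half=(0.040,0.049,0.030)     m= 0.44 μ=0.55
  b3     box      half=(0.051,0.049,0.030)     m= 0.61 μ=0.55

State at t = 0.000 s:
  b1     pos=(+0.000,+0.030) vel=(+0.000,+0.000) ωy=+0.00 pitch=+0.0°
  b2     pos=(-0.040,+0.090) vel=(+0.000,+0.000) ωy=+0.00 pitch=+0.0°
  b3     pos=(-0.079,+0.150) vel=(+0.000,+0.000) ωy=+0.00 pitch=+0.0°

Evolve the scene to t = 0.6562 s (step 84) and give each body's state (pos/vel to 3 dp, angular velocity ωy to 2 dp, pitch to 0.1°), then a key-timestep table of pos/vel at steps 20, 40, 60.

State at t = 0.6562 s:
  b1     pos=(+0.000,+0.030) vel=(+0.000,+0.000) ωy=+0.00 pitch=+0.0°
  b2     pos=(-0.085,+0.040) vel=(+0.000,+0.000) ωy=+0.00 pitch=-90.0°
  b3     pos=(-0.265,+0.030) vel=(+0.000,+0.000) ωy=+0.00 pitch=+180.0°

Key-timestep trajectory:
   step    t(s)  b1.x    b1.z    b1.vx   b1.vz   b2.x    b2.z    b2.vx   b2.vz   b3.x    b3.z    b3.vx   b3.vz 
     20  0.1562   +0.000  +0.030  +0.002  +0.000   -0.054  +0.090  -0.215  -0.054   -0.116  +0.125  -0.477  -0.517
     40  0.3125   +0.000  +0.030  +0.000  +0.000   -0.086  +0.038  +0.042  +0.082   -0.197  +0.057  -0.347  +0.132
     60  0.4688   +0.000  +0.030  +0.000  +0.000   -0.085  +0.040  +0.000  +0.000   -0.256  +0.039  -0.496  -0.501


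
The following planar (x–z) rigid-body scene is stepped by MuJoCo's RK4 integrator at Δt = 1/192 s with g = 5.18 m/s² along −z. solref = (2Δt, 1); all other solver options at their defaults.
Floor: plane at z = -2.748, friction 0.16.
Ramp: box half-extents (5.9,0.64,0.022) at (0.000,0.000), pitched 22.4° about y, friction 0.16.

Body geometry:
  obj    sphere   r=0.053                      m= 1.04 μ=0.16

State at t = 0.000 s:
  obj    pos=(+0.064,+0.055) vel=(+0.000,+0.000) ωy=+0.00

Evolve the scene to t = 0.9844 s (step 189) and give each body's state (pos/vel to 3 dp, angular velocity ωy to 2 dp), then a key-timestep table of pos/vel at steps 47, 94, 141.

State at t = 0.9844 s:
  obj    pos=(+0.696,-0.206) vel=(+1.283,-0.529) ωy=+26.18

Key-timestep trajectory:
   step    t(s)  obj.x    obj.z    obj.vx   obj.vz 
     47  0.2448   +0.103  +0.039  +0.319  -0.132
     94  0.4896   +0.220  -0.010  +0.638  -0.263
    141  0.7344   +0.416  -0.090  +0.957  -0.395


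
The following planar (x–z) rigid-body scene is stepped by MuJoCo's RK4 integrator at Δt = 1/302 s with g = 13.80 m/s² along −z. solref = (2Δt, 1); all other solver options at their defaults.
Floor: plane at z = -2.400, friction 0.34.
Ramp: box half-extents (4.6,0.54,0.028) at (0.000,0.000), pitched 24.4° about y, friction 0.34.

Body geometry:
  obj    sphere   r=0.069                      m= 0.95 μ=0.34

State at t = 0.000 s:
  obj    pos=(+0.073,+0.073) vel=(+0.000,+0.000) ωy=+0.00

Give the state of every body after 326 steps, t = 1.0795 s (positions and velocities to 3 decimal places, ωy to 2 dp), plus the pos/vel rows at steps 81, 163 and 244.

State at t = 1.0795 s:
  obj    pos=(+2.234,-0.907) vel=(+4.003,-1.816) ωy=+63.70

Key-timestep trajectory:
   step    t(s)  obj.x    obj.z    obj.vx   obj.vz 
     81  0.2682   +0.207  +0.013  +0.995  -0.451
    163  0.5397   +0.613  -0.172  +2.002  -0.908
    244  0.8079   +1.284  -0.476  +2.996  -1.359


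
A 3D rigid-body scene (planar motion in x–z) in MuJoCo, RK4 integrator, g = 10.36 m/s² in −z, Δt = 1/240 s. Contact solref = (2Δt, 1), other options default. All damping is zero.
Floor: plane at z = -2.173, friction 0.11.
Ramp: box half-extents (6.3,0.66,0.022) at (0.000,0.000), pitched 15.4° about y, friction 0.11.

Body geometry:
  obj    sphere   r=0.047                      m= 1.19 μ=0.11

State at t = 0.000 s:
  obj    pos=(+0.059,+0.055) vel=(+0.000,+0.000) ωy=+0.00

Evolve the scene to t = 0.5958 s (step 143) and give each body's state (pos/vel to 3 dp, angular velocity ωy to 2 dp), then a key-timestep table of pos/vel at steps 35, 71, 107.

State at t = 0.5958 s:
  obj    pos=(+0.395,-0.037) vel=(+1.129,-0.311) ωy=+24.90

Key-timestep trajectory:
   step    t(s)  obj.x    obj.z    obj.vx   obj.vz 
     35  0.1458   +0.079  +0.050  +0.276  -0.076
     71  0.2958   +0.142  +0.032  +0.561  -0.154
    107  0.4458   +0.247  +0.003  +0.845  -0.233


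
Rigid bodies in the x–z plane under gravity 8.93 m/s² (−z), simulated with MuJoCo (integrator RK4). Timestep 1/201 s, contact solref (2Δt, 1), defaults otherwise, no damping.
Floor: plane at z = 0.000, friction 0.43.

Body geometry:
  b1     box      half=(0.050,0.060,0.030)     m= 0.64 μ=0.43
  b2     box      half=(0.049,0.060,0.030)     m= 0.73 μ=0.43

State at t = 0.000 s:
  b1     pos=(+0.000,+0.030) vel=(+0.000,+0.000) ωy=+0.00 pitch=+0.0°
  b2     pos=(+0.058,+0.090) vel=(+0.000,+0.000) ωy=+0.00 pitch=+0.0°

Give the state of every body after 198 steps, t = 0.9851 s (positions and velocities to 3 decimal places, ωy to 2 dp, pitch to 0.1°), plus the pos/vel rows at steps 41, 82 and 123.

State at t = 0.9851 s:
  b1     pos=(+0.000,+0.030) vel=(+0.000,+0.000) ωy=+0.00 pitch=+0.0°
  b2     pos=(+0.106,+0.049) vel=(+0.000,+0.000) ωy=+0.00 pitch=+90.0°

Key-timestep trajectory:
   step    t(s)  b1.x    b1.z    b1.vx   b1.vz   b2.x    b2.z    b2.vx   b2.vz 
     41  0.2040   +0.000  +0.030  +0.000  +0.000   +0.082  +0.066  +0.220  -0.511
     82  0.4080   +0.000  +0.030  +0.000  +0.000   +0.123  +0.056  +0.002  +0.000
    123  0.6119   +0.000  +0.030  +0.000  +0.000   +0.102  +0.051  +0.018  -0.008


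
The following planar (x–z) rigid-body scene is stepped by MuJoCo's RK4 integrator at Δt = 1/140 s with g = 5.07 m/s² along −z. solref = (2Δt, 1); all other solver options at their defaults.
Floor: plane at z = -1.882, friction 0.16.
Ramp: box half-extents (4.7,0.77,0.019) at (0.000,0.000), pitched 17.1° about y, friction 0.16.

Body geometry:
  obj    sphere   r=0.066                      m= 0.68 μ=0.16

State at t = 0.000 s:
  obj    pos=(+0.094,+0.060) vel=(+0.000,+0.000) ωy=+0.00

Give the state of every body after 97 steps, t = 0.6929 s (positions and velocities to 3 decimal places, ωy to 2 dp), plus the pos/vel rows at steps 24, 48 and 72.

State at t = 0.6929 s:
  obj    pos=(+0.338,-0.015) vel=(+0.705,-0.217) ωy=+11.17

Key-timestep trajectory:
   step    t(s)  obj.x    obj.z    obj.vx   obj.vz 
     24  0.1714   +0.109  +0.055  +0.175  -0.054
     48  0.3429   +0.154  +0.042  +0.349  -0.107
     72  0.5143   +0.229  +0.019  +0.524  -0.161


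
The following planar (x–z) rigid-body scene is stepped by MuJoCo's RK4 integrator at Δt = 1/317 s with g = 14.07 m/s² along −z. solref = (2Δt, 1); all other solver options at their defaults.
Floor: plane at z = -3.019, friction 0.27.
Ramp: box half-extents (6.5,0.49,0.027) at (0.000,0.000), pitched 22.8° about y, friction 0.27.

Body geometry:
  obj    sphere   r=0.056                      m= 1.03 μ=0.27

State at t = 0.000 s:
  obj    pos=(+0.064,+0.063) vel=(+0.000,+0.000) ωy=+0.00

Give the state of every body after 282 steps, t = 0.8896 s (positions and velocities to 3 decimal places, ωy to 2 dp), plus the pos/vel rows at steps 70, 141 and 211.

State at t = 0.8896 s:
  obj    pos=(+1.485,-0.534) vel=(+3.194,-1.343) ωy=+61.86

Key-timestep trajectory:
   step    t(s)  obj.x    obj.z    obj.vx   obj.vz 
     70  0.2208   +0.152  +0.026  +0.793  -0.333
    141  0.4448   +0.419  -0.086  +1.597  -0.671
    211  0.6656   +0.859  -0.271  +2.390  -1.005


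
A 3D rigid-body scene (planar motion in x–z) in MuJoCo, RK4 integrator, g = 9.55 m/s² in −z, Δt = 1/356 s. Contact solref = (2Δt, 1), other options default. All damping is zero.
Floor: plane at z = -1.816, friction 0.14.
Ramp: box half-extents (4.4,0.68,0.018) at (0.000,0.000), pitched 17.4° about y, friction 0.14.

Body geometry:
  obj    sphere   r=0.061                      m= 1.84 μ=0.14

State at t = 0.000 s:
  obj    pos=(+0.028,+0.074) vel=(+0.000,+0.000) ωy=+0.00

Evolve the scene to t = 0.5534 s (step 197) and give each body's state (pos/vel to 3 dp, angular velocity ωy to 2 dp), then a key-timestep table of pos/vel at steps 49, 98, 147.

State at t = 0.5534 s:
  obj    pos=(+0.326,-0.019) vel=(+1.077,-0.338) ωy=+18.50

Key-timestep trajectory:
   step    t(s)  obj.x    obj.z    obj.vx   obj.vz 
     49  0.1376   +0.046  +0.068  +0.268  -0.084
     98  0.2753   +0.102  +0.051  +0.536  -0.168
    147  0.4129   +0.194  +0.022  +0.804  -0.252


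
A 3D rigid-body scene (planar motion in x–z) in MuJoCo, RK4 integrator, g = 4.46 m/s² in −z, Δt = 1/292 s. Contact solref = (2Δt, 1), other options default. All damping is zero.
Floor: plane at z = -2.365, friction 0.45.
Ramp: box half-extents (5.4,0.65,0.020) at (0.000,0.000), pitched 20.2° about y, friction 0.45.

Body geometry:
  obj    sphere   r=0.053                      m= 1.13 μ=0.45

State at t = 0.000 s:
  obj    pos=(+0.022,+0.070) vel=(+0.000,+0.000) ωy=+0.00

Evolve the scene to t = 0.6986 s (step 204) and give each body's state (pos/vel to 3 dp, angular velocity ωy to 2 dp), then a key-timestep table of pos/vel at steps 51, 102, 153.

State at t = 0.6986 s:
  obj    pos=(+0.274,-0.023) vel=(+0.721,-0.265) ωy=+14.50

Key-timestep trajectory:
   step    t(s)  obj.x    obj.z    obj.vx   obj.vz 
     51  0.1747   +0.038  +0.064  +0.180  -0.066
    102  0.3493   +0.085  +0.047  +0.361  -0.133
    153  0.5240   +0.164  +0.018  +0.541  -0.199


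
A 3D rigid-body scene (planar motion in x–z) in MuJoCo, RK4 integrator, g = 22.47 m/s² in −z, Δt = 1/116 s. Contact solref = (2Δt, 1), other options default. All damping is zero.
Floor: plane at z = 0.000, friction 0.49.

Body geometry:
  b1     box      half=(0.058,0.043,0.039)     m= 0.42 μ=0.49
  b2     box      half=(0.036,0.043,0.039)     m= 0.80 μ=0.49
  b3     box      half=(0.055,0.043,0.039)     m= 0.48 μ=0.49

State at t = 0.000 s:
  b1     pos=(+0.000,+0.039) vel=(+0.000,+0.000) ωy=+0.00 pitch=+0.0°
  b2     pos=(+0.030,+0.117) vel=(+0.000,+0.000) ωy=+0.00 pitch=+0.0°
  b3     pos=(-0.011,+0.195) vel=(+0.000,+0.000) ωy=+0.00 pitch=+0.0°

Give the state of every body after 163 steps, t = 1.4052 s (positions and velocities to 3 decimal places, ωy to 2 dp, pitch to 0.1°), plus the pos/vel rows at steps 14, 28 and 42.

State at t = 1.4052 s:
  b1     pos=(+0.000,+0.039) vel=(+0.000,+0.000) ωy=+0.00 pitch=+0.0°
  b2     pos=(+0.030,+0.117) vel=(+0.000,+0.000) ωy=+0.00 pitch=+0.0°
  b3     pos=(-0.153,+0.039) vel=(+0.000,+0.000) ωy=+0.00 pitch=+180.0°

Key-timestep trajectory:
   step    t(s)  b1.x    b1.z    b1.vx   b1.vz   b2.x    b2.z    b2.vx   b2.vz   b3.x    b3.z    b3.vx   b3.vz 
     14  0.1207   +0.000  +0.039  +0.002  +0.001   +0.030  +0.117  +0.003  +0.002   -0.024  +0.190  -0.281  -0.154
     28  0.2414   +0.000  +0.039  +0.001  +0.001   +0.030  +0.117  +0.001  +0.001   -0.087  +0.123  -0.871  -0.351
     42  0.3621   +0.000  +0.039  +0.000  +0.000   +0.030  +0.117  +0.000  +0.000   -0.153  +0.033  +0.006  +0.198


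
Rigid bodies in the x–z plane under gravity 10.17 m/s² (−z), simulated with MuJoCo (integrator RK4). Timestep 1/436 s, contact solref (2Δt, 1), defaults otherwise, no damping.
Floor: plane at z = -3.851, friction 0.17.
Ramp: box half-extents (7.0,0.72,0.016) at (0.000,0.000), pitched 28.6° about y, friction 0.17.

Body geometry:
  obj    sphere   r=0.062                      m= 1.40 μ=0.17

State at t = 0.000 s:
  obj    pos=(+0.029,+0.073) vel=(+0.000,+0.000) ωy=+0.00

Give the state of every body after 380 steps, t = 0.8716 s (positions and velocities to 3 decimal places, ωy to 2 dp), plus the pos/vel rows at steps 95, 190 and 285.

State at t = 0.8716 s:
  obj    pos=(+1.189,-0.559) vel=(+2.661,-1.451) ωy=+48.87

Key-timestep trajectory:
   step    t(s)  obj.x    obj.z    obj.vx   obj.vz 
     95  0.2179   +0.102  +0.033  +0.665  -0.363
    190  0.4358   +0.319  -0.085  +1.331  -0.725
    285  0.6537   +0.681  -0.283  +1.996  -1.088


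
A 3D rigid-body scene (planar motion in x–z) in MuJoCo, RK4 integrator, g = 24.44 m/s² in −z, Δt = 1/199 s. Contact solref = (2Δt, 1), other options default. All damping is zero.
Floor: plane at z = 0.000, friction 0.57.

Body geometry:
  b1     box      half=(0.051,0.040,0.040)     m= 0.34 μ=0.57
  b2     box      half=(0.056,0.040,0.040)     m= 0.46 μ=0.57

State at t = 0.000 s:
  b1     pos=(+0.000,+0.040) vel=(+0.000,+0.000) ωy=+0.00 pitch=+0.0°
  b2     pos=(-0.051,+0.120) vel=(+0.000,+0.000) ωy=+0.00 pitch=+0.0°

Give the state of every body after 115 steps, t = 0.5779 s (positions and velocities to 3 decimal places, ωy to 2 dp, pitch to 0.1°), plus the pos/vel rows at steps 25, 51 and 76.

State at t = 0.5779 s:
  b1     pos=(+0.000,+0.040) vel=(+0.000,+0.000) ωy=+0.00 pitch=+0.0°
  b2     pos=(-0.106,+0.056) vel=(+0.000,+0.000) ωy=+0.00 pitch=-90.0°

Key-timestep trajectory:
   step    t(s)  b1.x    b1.z    b1.vx   b1.vz   b2.x    b2.z    b2.vx   b2.vz 
     25  0.1256   +0.000  +0.040  +0.000  +0.000   -0.052  +0.120  -0.013  +0.000
     51  0.2563   +0.000  +0.040  +0.001  +0.000   -0.058  +0.119  -0.129  -0.024
     76  0.3819   +0.000  +0.040  +0.000  +0.000   -0.098  +0.071  -0.423  -1.384


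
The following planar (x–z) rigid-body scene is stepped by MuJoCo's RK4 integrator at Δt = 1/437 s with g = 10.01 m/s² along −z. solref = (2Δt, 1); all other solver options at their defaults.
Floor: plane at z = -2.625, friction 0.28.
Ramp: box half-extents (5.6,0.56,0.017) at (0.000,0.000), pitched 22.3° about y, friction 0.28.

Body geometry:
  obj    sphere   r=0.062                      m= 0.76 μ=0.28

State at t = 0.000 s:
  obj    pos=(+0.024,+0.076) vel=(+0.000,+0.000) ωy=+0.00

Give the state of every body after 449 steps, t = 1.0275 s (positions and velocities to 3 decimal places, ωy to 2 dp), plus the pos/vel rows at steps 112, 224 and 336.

State at t = 1.0275 s:
  obj    pos=(+1.349,-0.468) vel=(+2.579,-1.058) ωy=+44.96

Key-timestep trajectory:
   step    t(s)  obj.x    obj.z    obj.vx   obj.vz 
    112  0.2563   +0.106  +0.042  +0.643  -0.264
    224  0.5126   +0.354  -0.060  +1.287  -0.528
    336  0.7689   +0.766  -0.229  +1.930  -0.792


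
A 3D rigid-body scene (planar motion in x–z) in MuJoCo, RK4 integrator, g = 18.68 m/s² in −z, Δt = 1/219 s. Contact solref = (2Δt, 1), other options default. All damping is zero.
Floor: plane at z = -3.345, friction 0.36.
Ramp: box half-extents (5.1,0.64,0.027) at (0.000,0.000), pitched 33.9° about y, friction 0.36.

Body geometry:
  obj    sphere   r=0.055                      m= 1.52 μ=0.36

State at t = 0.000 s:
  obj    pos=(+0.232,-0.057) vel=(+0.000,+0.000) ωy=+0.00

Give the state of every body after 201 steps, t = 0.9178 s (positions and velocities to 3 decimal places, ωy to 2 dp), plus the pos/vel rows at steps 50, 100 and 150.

State at t = 0.9178 s:
  obj    pos=(+2.834,-1.805) vel=(+5.669,-3.810) ωy=+124.17

Key-timestep trajectory:
   step    t(s)  obj.x    obj.z    obj.vx   obj.vz 
     50  0.2283   +0.393  -0.165  +1.411  -0.948
    100  0.4566   +0.876  -0.490  +2.821  -1.895
    150  0.6849   +1.681  -1.031  +4.231  -2.843


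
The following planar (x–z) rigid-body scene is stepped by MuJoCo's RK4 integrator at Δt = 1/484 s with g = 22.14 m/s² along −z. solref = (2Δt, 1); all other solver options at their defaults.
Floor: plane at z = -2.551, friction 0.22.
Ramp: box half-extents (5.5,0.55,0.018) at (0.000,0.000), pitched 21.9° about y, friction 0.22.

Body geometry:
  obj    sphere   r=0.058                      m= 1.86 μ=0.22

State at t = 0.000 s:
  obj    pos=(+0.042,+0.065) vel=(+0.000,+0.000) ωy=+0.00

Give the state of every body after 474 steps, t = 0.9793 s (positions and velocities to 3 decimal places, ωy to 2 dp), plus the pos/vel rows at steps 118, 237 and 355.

State at t = 0.9793 s:
  obj    pos=(+2.667,-0.990) vel=(+5.360,-2.155) ωy=+99.59

Key-timestep trajectory:
   step    t(s)  obj.x    obj.z    obj.vx   obj.vz 
    118  0.2438   +0.205  +0.000  +1.334  -0.536
    237  0.4897   +0.698  -0.199  +2.680  -1.077
    355  0.7335   +1.514  -0.527  +4.014  -1.614


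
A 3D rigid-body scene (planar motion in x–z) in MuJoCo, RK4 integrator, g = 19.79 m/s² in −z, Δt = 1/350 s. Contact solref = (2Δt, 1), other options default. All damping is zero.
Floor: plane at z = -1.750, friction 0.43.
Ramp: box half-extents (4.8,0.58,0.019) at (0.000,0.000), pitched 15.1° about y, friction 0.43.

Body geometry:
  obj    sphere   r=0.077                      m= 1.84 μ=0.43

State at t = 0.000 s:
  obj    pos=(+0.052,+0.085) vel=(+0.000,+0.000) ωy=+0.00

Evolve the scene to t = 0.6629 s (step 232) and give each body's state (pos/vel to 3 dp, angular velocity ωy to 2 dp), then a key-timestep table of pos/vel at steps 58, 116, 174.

State at t = 0.6629 s:
  obj    pos=(+0.833,-0.125) vel=(+2.357,-0.636) ωy=+31.70

Key-timestep trajectory:
   step    t(s)  obj.x    obj.z    obj.vx   obj.vz 
     58  0.1657   +0.101  +0.072  +0.589  -0.159
    116  0.3314   +0.247  +0.033  +1.178  -0.318
    174  0.4971   +0.491  -0.033  +1.768  -0.477


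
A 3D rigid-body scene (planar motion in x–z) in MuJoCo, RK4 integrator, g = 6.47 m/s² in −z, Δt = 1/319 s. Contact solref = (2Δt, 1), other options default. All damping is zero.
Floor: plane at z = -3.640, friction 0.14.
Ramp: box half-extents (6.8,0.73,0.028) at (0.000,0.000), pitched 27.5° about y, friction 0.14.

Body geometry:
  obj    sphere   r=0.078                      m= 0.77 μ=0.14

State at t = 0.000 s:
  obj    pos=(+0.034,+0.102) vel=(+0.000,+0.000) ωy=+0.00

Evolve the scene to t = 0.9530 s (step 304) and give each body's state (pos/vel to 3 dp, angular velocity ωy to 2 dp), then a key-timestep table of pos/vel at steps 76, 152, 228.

State at t = 0.9530 s:
  obj    pos=(+0.914,-0.356) vel=(+1.847,-0.960) ωy=+24.53

Key-timestep trajectory:
   step    t(s)  obj.x    obj.z    obj.vx   obj.vz 
     76  0.2382   +0.089  +0.073  +0.463  -0.238
    152  0.4765   +0.254  -0.013  +0.921  -0.488
    228  0.7147   +0.529  -0.156  +1.384  -0.725


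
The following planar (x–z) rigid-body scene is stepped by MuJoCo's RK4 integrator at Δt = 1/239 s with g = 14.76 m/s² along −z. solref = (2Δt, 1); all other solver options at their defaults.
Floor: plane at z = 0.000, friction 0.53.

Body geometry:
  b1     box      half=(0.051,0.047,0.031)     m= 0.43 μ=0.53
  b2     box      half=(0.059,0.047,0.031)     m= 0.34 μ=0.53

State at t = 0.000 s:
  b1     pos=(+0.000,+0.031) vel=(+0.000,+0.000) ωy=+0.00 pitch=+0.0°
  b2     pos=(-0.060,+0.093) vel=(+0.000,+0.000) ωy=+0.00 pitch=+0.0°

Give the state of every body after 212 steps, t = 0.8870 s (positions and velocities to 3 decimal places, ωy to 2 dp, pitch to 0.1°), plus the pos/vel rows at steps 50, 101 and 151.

State at t = 0.8870 s:
  b1     pos=(+0.000,+0.031) vel=(+0.000,+0.000) ωy=+0.00 pitch=+0.0°
  b2     pos=(-0.118,+0.059) vel=(+0.000,+0.000) ωy=+0.00 pitch=-90.0°

Key-timestep trajectory:
   step    t(s)  b1.x    b1.z    b1.vx   b1.vz   b2.x    b2.z    b2.vx   b2.vz 
     50  0.2092   +0.000  +0.031  +0.000  +0.000   -0.101  +0.065  -0.413  -0.066
    101  0.4226   +0.000  +0.031  +0.000  +0.000   -0.138  +0.066  +0.060  -0.010
    151  0.6318   +0.000  +0.031  +0.000  +0.000   -0.115  +0.061  -0.163  -0.076


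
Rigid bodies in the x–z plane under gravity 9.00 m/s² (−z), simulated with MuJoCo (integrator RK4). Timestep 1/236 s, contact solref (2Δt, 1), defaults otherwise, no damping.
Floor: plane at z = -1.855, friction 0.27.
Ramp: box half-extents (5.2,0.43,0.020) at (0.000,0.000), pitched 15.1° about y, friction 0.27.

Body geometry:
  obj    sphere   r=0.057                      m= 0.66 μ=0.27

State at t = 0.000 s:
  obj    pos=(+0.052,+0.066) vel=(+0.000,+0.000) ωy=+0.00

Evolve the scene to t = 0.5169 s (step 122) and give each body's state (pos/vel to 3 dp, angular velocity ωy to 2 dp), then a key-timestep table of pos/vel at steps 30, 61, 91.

State at t = 0.5169 s:
  obj    pos=(+0.268,+0.007) vel=(+0.836,-0.226) ωy=+15.18

Key-timestep trajectory:
   step    t(s)  obj.x    obj.z    obj.vx   obj.vz 
     30  0.1271   +0.065  +0.062  +0.206  -0.055
     61  0.2585   +0.106  +0.051  +0.418  -0.113
     91  0.3856   +0.172  +0.033  +0.624  -0.168


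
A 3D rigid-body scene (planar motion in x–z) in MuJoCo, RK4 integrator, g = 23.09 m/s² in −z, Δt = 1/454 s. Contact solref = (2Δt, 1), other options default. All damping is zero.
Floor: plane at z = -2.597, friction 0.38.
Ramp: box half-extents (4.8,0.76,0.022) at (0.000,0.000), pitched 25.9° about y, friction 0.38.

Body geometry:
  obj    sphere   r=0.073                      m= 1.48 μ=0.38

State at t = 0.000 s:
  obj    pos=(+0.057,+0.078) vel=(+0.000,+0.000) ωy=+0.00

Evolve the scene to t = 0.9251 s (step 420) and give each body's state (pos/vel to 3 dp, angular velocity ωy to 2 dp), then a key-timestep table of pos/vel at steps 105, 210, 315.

State at t = 0.9251 s:
  obj    pos=(+2.830,-1.269) vel=(+5.995,-2.911) ωy=+91.29

Key-timestep trajectory:
   step    t(s)  obj.x    obj.z    obj.vx   obj.vz 
    105  0.2313   +0.230  -0.006  +1.499  -0.728
    210  0.4626   +0.750  -0.259  +2.998  -1.456
    315  0.6938   +1.617  -0.680  +4.497  -2.183


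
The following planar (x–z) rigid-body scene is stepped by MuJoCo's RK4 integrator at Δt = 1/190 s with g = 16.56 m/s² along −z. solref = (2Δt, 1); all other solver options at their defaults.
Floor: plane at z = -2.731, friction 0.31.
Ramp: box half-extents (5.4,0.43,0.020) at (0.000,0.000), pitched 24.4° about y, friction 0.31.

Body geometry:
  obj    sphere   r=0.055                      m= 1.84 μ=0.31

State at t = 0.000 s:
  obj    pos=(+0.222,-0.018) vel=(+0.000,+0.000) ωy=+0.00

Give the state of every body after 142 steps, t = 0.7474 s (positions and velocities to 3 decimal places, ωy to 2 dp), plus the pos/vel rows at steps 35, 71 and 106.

State at t = 0.7474 s:
  obj    pos=(+1.465,-0.582) vel=(+3.326,-1.509) ωy=+66.38

Key-timestep trajectory:
   step    t(s)  obj.x    obj.z    obj.vx   obj.vz 
     35  0.1842   +0.297  -0.053  +0.820  -0.372
     71  0.3737   +0.533  -0.159  +1.663  -0.754
    106  0.5579   +0.915  -0.333  +2.483  -1.126


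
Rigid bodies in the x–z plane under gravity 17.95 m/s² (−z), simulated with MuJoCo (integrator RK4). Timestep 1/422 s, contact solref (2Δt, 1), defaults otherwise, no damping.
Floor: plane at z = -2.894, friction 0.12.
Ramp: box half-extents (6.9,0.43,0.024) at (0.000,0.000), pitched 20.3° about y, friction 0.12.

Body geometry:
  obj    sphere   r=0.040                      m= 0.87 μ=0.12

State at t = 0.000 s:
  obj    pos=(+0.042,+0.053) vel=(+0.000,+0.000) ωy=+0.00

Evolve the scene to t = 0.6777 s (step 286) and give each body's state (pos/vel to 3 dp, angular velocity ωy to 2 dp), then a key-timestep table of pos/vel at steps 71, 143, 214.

State at t = 0.6777 s:
  obj    pos=(+1.000,-0.302) vel=(+2.828,-1.046) ωy=+75.35

Key-timestep trajectory:
   step    t(s)  obj.x    obj.z    obj.vx   obj.vz 
     71  0.1682   +0.101  +0.031  +0.702  -0.260
    143  0.3389   +0.282  -0.036  +1.414  -0.523
    214  0.5071   +0.578  -0.146  +2.116  -0.783
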